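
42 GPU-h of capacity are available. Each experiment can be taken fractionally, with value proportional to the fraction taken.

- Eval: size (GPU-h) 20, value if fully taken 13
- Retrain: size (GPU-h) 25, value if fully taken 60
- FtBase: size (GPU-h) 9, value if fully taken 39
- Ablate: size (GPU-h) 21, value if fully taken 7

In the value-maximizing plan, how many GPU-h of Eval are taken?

Sort by value density: FtBase 39/9≈4.33, Retrain 60/25≈2.4, Eval 13/20≈0.65, Ablate 7/21≈0.333.
Take all of FtBase (9 GPU-h, value 39) ; 33 GPU-h left.
All 25 GPU-h of Retrain fit (value 60) ; 8 remain.
8 GPU-h left: a 8/20 share of Eval gives 13×8/20 = 5.2.

8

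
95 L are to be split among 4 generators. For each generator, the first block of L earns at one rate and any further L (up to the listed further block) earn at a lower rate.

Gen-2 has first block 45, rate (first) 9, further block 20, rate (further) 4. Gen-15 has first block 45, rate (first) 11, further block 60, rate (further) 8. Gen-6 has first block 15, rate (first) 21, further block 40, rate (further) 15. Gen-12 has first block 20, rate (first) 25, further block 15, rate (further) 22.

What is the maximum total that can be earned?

Rank every tier by rate: Gen-12/T1 25 > Gen-12/T2 22 > Gen-6/T1 21 > Gen-6/T2 15 > Gen-15/T1 11 > Gen-2/T1 9 > Gen-15/T2 8 > Gen-2/T2 4.
Fill Gen-12 T1 block (20 at 25) ; 75 left.
Fill Gen-12 T2 block (15 at 22) ; 60 left.
Fill Gen-6 T1 block (15 at 21) ; 45 left.
Fill Gen-6 T2 block (40 at 15) ; 5 left.
Gen-15 T1 at 11: only 5 left, fill 5.
Total = 25×20 + 22×15 + 21×15 + 15×40 + 11×5 = 1800.

1800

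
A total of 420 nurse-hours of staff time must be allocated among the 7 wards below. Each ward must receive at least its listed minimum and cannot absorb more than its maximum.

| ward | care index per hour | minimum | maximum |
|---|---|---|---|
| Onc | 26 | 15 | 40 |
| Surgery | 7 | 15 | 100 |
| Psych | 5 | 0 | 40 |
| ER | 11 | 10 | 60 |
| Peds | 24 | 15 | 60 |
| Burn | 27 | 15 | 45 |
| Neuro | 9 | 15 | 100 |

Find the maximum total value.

Meeting every minimum uses 15+15+0+10+15+15+15 = 85 nurse-hours, leaving 335.
Highest care index per hour first: Burn 27 > Onc 26 > Peds 24 > ER 11 > Neuro 9 > Surgery 7 > Psych 5.
Burn takes 30 more to reach its cap of 45 → 305 left.
Onc takes 25 more to reach its cap of 40 → 280 left.
Give Peds 45 more to hit its cap of 60 → 235 left.
ER takes 50 more to reach its cap of 60 → 185 left.
Give Neuro 85 more to hit its cap of 100 → 100 left.
Surgery takes 85 more to reach its cap of 100 → 15 left.
Psych has room for 40 more but only 15 remain, so it gets 15.
Total = 26×40 + 7×100 + 5×15 + 11×60 + 24×60 + 27×45 + 9×100 = 6030.

6030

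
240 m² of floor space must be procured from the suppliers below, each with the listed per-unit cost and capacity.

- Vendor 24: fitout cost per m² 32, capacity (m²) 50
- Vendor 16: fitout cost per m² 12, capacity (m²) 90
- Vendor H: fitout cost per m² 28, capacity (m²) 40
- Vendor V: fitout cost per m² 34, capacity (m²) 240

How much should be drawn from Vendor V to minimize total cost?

Use suppliers in increasing cost order.
Take 90 from Vendor 16 at 12 ; need 150 more.
Vendor H (28): use full 40 ; 110 m² to go.
Vendor 24 at 32: take all 50 m² ; 60 still needed.
Take 60 from Vendor V at 34 to finish.

60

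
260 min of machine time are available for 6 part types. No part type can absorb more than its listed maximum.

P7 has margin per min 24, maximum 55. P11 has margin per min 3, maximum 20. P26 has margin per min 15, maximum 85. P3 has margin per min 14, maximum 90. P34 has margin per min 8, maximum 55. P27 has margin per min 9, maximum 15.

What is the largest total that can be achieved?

Highest margin per min first: P7 24 > P26 15 > P3 14 > P27 9 > P34 8 > P11 3.
Give P7 55 to hit its cap of 55 → 205 left.
P26: +85 to 85 (cap) → 120 left.
P3 takes 90 to reach its cap of 90 → 30 left.
P27 takes 15 to reach its cap of 15 → 15 left.
P34 has room for 55 but only 15 remain, so it gets 15.
Total = 24×55 + 15×85 + 14×90 + 8×15 + 9×15 = 4110.

4110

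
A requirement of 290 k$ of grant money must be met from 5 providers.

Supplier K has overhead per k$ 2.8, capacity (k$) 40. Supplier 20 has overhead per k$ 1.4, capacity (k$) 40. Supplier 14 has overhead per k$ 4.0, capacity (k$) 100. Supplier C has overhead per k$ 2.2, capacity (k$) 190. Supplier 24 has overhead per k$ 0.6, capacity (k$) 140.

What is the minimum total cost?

382

Fill from the cheapest provider first.
Supplier 24 (0.6): use full 140 — 150 k$ to go.
Supplier 20 (1.4): use full 40 — 110 k$ to go.
Take 110 from Supplier C at 2.2 to finish.
Supplier K, Supplier 14: unused.
Cost = 140×0.6 + 40×1.4 + 110×2.2 = 382.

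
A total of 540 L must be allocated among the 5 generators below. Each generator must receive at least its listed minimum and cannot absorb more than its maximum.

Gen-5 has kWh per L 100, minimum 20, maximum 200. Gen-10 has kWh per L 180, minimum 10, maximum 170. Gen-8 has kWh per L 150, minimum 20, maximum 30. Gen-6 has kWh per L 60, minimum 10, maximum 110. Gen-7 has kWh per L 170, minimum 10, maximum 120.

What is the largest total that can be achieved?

76700

Meeting every minimum uses 20+10+20+10+10 = 70 L, leaving 470.
Highest kWh per L first: Gen-10 180 > Gen-7 170 > Gen-8 150 > Gen-5 100 > Gen-6 60.
Give Gen-10 160 more to hit its cap of 170 — 310 left.
Gen-7 takes 110 more to reach its cap of 120 — 200 left.
Give Gen-8 10 more to hit its cap of 30 — 190 left.
Give Gen-5 180 more to hit its cap of 200 — 10 left.
Gen-6: +10 (room for 100) → 20. Pool exhausted.
Total = 100×200 + 180×170 + 150×30 + 60×20 + 170×120 = 76700.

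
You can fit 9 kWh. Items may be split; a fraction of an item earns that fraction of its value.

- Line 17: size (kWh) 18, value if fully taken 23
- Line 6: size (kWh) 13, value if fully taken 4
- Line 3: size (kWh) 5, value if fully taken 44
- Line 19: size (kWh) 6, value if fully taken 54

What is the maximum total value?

Best value per unit of size first: Line 19 54/6≈9, Line 3 44/5≈8.8, Line 17 23/18≈1.28, Line 6 4/13≈0.308.
Take all of Line 19 (6 kWh, value 54) ; 3 kWh left.
3 kWh left: a 3/5 share of Line 3 gives 44×3/5 = 26.4.
Total value = 80.4.

80.4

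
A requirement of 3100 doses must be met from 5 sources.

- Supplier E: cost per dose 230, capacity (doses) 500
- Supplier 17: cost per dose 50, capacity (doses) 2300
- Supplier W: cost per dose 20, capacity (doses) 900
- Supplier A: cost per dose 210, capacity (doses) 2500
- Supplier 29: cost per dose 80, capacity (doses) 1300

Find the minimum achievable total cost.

128000

Fill from the cheapest source first.
Take 900 from Supplier W at 20 — need 2200 more.
Take 2200 from Supplier 17 at 50 to finish.
Supplier 29, Supplier A, Supplier E: unused.
Cost = 900×20 + 2200×50 = 128000.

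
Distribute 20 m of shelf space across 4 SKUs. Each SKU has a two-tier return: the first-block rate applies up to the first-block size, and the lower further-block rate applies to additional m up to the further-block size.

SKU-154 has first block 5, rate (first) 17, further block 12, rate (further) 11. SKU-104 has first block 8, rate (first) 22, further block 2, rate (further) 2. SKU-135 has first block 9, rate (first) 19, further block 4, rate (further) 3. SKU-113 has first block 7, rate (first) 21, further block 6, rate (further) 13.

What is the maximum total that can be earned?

Rank every tier by rate: SKU-104/T1 22 > SKU-113/T1 21 > SKU-135/T1 19 > SKU-154/T1 17 > SKU-113/T2 13 > SKU-154/T2 11 > SKU-135/T2 3 > SKU-104/T2 2.
SKU-104/T1 (22): +8 → 12 left.
Fill SKU-113 T1 block (7 at 21) → 5 left.
SKU-135 T1 at 19: only 5 left, fill 5.
Total = 22×8 + 21×7 + 19×5 = 418.

418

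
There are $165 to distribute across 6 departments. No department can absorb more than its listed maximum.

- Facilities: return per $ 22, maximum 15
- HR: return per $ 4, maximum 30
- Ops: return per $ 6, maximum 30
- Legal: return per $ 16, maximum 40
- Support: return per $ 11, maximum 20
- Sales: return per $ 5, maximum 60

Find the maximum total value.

1670

Order the departments by return per $: Facilities 22 > Legal 16 > Support 11 > Ops 6 > Sales 5 > HR 4.
Facilities: +15 to 15 (cap) → 150 left.
Give Legal 40 to hit its cap of 40 → 110 left.
Give Support 20 to hit its cap of 20 → 90 left.
Give Ops 30 to hit its cap of 30 → 60 left.
Sales: +60 to 60 (cap) → 0 left.
Total = 22×15 + 6×30 + 16×40 + 11×20 + 5×60 = 1670.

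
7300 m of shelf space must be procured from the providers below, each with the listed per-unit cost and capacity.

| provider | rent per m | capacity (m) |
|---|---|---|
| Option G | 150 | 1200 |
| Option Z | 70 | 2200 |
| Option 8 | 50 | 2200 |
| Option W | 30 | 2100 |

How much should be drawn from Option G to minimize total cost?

Cheapest first:
Take 2100 from Option W at 30 → need 5200 more.
Take 2200 from Option 8 at 50 → need 3000 more.
Option Z at 70: take all 2200 m → 800 still needed.
Option G (150): take the remaining 800 → done.

800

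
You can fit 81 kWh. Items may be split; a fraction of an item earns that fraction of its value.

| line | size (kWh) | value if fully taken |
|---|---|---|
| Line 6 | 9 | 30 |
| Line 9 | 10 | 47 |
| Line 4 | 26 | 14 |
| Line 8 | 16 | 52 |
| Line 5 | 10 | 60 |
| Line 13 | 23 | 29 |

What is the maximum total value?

225

Sort by value density: Line 5 60/10≈6, Line 9 47/10≈4.7, Line 6 30/9≈3.33, Line 8 52/16≈3.25, Line 13 29/23≈1.26, Line 4 14/26≈0.538.
All 10 kWh of Line 5 fit (value 60) → 71 remain.
Take all of Line 9 (10 kWh, value 47) → 61 kWh left.
All 9 kWh of Line 6 fit (value 30) → 52 remain.
Take all of Line 8 (16 kWh, value 52) → 36 kWh left.
Line 13: take in full, 23 kWh for value 29 → 13 left.
13 kWh left: a 13/26 share of Line 4 gives 14×13/26 = 7.
Total value = 225.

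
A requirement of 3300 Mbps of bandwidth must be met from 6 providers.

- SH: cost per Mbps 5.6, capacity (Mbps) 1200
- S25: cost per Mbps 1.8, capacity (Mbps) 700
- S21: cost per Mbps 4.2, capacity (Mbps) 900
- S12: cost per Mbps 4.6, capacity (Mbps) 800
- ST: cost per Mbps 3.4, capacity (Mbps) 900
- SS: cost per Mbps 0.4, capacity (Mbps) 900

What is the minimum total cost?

Fill from the cheapest provider first.
SS (0.4): use full 900 — 2400 Mbps to go.
S25 at 1.8: take all 700 Mbps — 1700 still needed.
ST (3.4): use full 900 — 800 Mbps to go.
Take 800 from S21 at 4.2 to finish.
S12, SH: unused.
Cost = 900×0.4 + 700×1.8 + 900×3.4 + 800×4.2 = 8040.

8040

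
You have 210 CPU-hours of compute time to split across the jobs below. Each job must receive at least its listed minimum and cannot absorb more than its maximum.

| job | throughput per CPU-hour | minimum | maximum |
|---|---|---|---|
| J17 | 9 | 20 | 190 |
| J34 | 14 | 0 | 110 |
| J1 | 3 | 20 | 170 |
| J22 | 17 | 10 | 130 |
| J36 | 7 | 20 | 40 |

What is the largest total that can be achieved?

Meeting every minimum uses 20+0+20+10+20 = 70 CPU-hours, leaving 140.
Order the jobs by throughput per CPU-hour: J22 17 > J34 14 > J17 9 > J36 7 > J1 3.
J22 takes 120 more to reach its cap of 130 — 20 left.
J34 has room for 110 more but only 20 remain, so it gets 20.
Total = 9×20 + 14×20 + 3×20 + 17×130 + 7×20 = 2870.

2870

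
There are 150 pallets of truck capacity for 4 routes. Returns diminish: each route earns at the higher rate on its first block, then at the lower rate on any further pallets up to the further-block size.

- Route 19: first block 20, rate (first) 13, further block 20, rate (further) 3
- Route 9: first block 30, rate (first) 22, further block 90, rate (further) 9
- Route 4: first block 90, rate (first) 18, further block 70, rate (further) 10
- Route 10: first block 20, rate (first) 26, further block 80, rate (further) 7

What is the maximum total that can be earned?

Treat each block as its own option and order by rate: Route 10/first 26 > Route 9/first 22 > Route 4/first 18 > Route 19/first 13 > Route 4/second 10 > Route 9/second 9 > Route 10/second 7 > Route 19/second 3.
Route 10/first (26): +20 — 130 left.
Fill Route 9 first block (30 at 22) — 100 left.
Route 4 first at 18: fill all 90 — 10 left.
Route 19/first: +10 of 20 at 13; pool empty.
Total = 26×20 + 22×30 + 18×90 + 13×10 = 2930.

2930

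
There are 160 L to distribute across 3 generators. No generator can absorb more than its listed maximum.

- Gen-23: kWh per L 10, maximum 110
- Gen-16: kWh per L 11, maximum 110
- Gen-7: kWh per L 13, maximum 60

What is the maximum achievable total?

Rank by kWh per L: Gen-7 13 > Gen-16 11 > Gen-23 10.
Gen-7 takes 60 to reach its cap of 60 → 100 left.
Gen-16 has room for 110 but only 100 remain, so it gets 100.
Total = 11×100 + 13×60 = 1880.

1880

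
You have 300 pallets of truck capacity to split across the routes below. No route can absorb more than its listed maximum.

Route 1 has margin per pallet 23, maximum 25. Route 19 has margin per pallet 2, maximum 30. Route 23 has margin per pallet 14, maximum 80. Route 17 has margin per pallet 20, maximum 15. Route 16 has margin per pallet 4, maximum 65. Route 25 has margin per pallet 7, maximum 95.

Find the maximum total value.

2960

Rank by margin per pallet: Route 1 23 > Route 17 20 > Route 23 14 > Route 25 7 > Route 16 4 > Route 19 2.
Give Route 1 25 to hit its cap of 25 → 275 left.
Route 17: +15 to 15 (cap) → 260 left.
Route 23 takes 80 to reach its cap of 80 → 180 left.
Route 25: +95 to 95 (cap) → 85 left.
Give Route 16 65 to hit its cap of 65 → 20 left.
Route 19 has room for 30 but only 20 remain, so it gets 20.
Total = 23×25 + 2×20 + 14×80 + 20×15 + 4×65 + 7×95 = 2960.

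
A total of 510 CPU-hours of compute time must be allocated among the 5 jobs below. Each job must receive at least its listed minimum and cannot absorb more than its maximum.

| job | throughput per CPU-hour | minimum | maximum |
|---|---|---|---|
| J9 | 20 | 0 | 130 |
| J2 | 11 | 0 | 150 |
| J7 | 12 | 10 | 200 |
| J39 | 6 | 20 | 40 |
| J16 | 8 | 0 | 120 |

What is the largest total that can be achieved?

6850

Meeting every minimum uses 0+0+10+20+0 = 30 CPU-hours, leaving 480.
Rank by throughput per CPU-hour: J9 20 > J7 12 > J2 11 > J16 8 > J39 6.
J9: +130 to 130 (cap) — 350 left.
Give J7 190 more to hit its cap of 200 — 160 left.
J2 takes 150 more to reach its cap of 150 — 10 left.
Only 10 left; J16 takes them to reach 10.
Total = 20×130 + 11×150 + 12×200 + 6×20 + 8×10 = 6850.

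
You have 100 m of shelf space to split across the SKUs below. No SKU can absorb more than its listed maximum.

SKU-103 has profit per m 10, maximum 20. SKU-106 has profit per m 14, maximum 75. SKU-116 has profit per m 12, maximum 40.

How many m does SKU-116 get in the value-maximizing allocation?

25

Order the SKUs by profit per m: SKU-106 14 > SKU-116 12 > SKU-103 10.
SKU-106 takes 75 to reach its cap of 75 ; 25 left.
Only 25 left; SKU-116 takes them to reach 25.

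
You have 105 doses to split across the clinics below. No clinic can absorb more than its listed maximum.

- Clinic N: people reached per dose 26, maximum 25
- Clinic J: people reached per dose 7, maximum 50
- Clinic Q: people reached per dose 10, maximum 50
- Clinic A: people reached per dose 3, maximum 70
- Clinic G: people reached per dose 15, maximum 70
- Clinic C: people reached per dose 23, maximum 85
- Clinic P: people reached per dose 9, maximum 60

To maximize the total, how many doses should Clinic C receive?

80

Order the clinics by people reached per dose: Clinic N 26 > Clinic C 23 > Clinic G 15 > Clinic Q 10 > Clinic P 9 > Clinic J 7 > Clinic A 3.
Give Clinic N 25 to hit its cap of 25 ; 80 left.
Clinic C: +80 (room for 85) → 80. Pool exhausted.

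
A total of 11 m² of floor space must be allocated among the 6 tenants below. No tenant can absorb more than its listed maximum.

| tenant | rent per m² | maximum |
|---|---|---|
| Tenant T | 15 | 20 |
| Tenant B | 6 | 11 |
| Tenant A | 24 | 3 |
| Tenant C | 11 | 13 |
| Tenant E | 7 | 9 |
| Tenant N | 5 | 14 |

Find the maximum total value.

Order the tenants by rent per m²: Tenant A 24 > Tenant T 15 > Tenant C 11 > Tenant E 7 > Tenant B 6 > Tenant N 5.
Give Tenant A 3 to hit its cap of 3 ; 8 left.
Only 8 left; Tenant T takes them to reach 8.
Total = 15×8 + 24×3 = 192.

192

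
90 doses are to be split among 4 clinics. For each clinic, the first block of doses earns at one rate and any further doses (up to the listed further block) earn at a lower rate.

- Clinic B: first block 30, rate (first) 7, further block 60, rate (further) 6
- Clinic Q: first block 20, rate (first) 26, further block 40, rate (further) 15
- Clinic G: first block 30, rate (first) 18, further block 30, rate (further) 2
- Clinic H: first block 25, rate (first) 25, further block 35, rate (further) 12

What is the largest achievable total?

1910

Rank every tier by rate: Clinic Q/tier1 26 > Clinic H/tier1 25 > Clinic G/tier1 18 > Clinic Q/tier2 15 > Clinic H/tier2 12 > Clinic B/tier1 7 > Clinic B/tier2 6 > Clinic G/tier2 2.
Clinic Q tier1 at 26: fill all 20 → 70 left.
Fill Clinic H tier1 block (25 at 25) → 45 left.
Fill Clinic G tier1 block (30 at 18) → 15 left.
Clinic Q tier2 at 15: only 15 left, fill 15.
Total = 26×20 + 25×25 + 18×30 + 15×15 = 1910.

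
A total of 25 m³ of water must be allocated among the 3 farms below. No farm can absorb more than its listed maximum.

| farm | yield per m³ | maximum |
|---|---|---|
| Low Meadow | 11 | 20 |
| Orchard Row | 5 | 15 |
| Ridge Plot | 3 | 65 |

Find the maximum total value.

245

Order the farms by yield per m³: Low Meadow 11 > Orchard Row 5 > Ridge Plot 3.
Give Low Meadow 20 to hit its cap of 20 — 5 left.
Orchard Row: +5 (room for 15) → 5. Pool exhausted.
Total = 11×20 + 5×5 = 245.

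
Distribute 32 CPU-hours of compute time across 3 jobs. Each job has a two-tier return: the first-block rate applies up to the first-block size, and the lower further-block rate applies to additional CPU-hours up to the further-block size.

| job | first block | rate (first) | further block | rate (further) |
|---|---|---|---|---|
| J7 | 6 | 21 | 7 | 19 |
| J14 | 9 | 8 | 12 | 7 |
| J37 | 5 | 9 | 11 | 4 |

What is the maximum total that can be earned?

411

Order all 6 blocks by rate: J7/T1 21 > J7/T2 19 > J37/T1 9 > J14/T1 8 > J14/T2 7 > J37/T2 4.
Fill J7 T1 block (6 at 21) ; 26 left.
J7/T2 (19): +7 ; 19 left.
Fill J37 T1 block (5 at 9) ; 14 left.
J14/T1 (8): +9 ; 5 left.
J14 T2 at 7: only 5 left, fill 5.
Total = 21×6 + 19×7 + 9×5 + 8×9 + 7×5 = 411.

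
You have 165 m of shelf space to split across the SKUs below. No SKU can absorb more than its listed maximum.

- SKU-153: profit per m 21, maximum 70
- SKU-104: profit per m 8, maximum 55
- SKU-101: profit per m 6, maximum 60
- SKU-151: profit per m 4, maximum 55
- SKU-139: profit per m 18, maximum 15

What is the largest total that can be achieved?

Highest profit per m first: SKU-153 21 > SKU-139 18 > SKU-104 8 > SKU-101 6 > SKU-151 4.
SKU-153 takes 70 to reach its cap of 70 → 95 left.
Give SKU-139 15 to hit its cap of 15 → 80 left.
Give SKU-104 55 to hit its cap of 55 → 25 left.
SKU-101: +25 (room for 60) → 25. Pool exhausted.
Total = 21×70 + 8×55 + 6×25 + 18×15 = 2330.

2330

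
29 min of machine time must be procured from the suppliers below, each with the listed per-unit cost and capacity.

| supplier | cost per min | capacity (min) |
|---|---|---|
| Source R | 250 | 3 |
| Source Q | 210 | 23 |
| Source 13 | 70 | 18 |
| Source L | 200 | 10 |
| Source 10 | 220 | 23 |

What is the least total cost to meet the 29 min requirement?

3470

Use suppliers in increasing cost order.
Take 18 from Source 13 at 70 — need 11 more.
Take 10 from Source L at 200 — need 1 more.
Source Q (210): take the remaining 1 — done.
Source 10, Source R: unused.
Cost = 18×70 + 10×200 + 1×210 = 3470.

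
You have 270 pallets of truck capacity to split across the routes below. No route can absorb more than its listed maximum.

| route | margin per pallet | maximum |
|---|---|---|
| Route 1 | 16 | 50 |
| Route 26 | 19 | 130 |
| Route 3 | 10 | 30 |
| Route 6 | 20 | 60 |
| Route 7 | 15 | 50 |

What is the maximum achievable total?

Order the routes by margin per pallet: Route 6 20 > Route 26 19 > Route 1 16 > Route 7 15 > Route 3 10.
Route 6 takes 60 to reach its cap of 60 — 210 left.
Give Route 26 130 to hit its cap of 130 — 80 left.
Route 1: +50 to 50 (cap) — 30 left.
Route 7 has room for 50 but only 30 remain, so it gets 30.
Total = 16×50 + 19×130 + 20×60 + 15×30 = 4920.

4920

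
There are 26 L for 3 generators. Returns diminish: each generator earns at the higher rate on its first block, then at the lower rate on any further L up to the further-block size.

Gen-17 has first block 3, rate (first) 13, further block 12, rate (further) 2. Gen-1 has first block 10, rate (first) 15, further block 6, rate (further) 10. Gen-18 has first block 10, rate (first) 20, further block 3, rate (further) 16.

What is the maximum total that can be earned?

Rank every tier by rate: Gen-18/first 20 > Gen-18/second 16 > Gen-1/first 15 > Gen-17/first 13 > Gen-1/second 10 > Gen-17/second 2.
Gen-18/first (20): +10 — 16 left.
Fill Gen-18 second block (3 at 16) — 13 left.
Gen-1/first (15): +10 — 3 left.
Fill Gen-17 first block (3 at 13) — 0 left.
Total = 20×10 + 16×3 + 15×10 + 13×3 = 437.

437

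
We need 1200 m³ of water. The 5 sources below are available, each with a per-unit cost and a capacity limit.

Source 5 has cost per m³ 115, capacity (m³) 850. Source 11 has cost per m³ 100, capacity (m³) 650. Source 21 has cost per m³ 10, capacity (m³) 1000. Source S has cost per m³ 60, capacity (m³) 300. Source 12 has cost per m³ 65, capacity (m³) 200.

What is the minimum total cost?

22000

Fill from the cheapest source first.
Source 21 at 10: take all 1000 m³ → 200 still needed.
Take 200 from Source S at 60 to finish.
Source 12, Source 11, Source 5: unused.
Cost = 1000×10 + 200×60 = 22000.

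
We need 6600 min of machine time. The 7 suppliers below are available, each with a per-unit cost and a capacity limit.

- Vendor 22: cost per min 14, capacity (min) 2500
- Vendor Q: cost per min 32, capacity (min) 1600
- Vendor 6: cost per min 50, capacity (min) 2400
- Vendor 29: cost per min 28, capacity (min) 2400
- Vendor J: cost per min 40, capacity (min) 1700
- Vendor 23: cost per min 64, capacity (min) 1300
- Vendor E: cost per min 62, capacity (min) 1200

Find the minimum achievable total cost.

157400

Use suppliers in increasing cost order.
Vendor 22 at 14: take all 2500 min — 4100 still needed.
Vendor 29 (28): use full 2400 — 1700 min to go.
Take 1600 from Vendor Q at 32 — need 100 more.
Vendor J (40): take the remaining 100 — done.
Vendor 6, Vendor E, Vendor 23: unused.
Cost = 2500×14 + 2400×28 + 1600×32 + 100×40 = 157400.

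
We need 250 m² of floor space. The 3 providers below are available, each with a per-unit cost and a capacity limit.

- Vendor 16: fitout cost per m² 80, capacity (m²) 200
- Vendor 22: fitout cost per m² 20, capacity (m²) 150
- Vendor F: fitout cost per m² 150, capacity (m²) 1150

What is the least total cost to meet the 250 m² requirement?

Cheapest first:
Vendor 22 (20): use full 150 ; 100 m² to go.
Vendor 16 (80): take the remaining 100 ; done.
Vendor F: unused.
Cost = 150×20 + 100×80 = 11000.

11000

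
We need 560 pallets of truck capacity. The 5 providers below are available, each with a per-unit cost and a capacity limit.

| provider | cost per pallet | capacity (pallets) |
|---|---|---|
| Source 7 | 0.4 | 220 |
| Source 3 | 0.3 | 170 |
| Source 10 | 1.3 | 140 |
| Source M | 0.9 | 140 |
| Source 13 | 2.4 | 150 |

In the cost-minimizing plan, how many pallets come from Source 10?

30

Fill from the cheapest provider first.
Take 170 from Source 3 at 0.3 ; need 390 more.
Source 7 at 0.4: take all 220 pallets ; 170 still needed.
Take 140 from Source M at 0.9 ; need 30 more.
Source 10 at 1.3: take 30 of its 140 ; requirement met.
Source 13: unused.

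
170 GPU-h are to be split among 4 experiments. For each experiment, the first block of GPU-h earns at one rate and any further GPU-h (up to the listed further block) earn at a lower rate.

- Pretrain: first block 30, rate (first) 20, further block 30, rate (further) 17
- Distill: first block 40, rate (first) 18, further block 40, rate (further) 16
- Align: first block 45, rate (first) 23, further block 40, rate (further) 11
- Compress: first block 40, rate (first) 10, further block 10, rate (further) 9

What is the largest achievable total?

Rank every tier by rate: Align/T1 23 > Pretrain/T1 20 > Distill/T1 18 > Pretrain/T2 17 > Distill/T2 16 > Align/T2 11 > Compress/T1 10 > Compress/T2 9.
Fill Align T1 block (45 at 23) ; 125 left.
Pretrain/T1 (20): +30 ; 95 left.
Distill/T1 (18): +40 ; 55 left.
Pretrain T2 at 17: fill all 30 ; 25 left.
Distill T2 at 16: only 25 left, fill 25.
Total = 23×45 + 20×30 + 18×40 + 17×30 + 16×25 = 3265.

3265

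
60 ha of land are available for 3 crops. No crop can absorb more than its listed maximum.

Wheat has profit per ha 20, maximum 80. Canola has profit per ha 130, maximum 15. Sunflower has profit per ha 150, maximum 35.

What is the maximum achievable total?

7400

Highest profit per ha first: Sunflower 150 > Canola 130 > Wheat 20.
Sunflower takes 35 to reach its cap of 35 ; 25 left.
Canola: +15 to 15 (cap) ; 10 left.
Wheat: +10 (room for 80) → 10. Pool exhausted.
Total = 20×10 + 130×15 + 150×35 = 7400.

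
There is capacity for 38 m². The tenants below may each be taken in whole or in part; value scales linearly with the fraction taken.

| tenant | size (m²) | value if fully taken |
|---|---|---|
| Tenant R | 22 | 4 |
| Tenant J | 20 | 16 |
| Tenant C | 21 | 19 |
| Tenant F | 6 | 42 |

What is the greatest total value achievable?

69.8

Best value per unit of size first: Tenant F 42/6≈7, Tenant C 19/21≈0.905, Tenant J 16/20≈0.8, Tenant R 4/22≈0.182.
Take all of Tenant F (6 m², value 42) — 32 m² left.
Tenant C: take in full, 21 m² for value 19 — 11 left.
Only 11 m² remain; take 11/20 of Tenant J for value 16×11/20 = 8.8.
Total value = 69.8.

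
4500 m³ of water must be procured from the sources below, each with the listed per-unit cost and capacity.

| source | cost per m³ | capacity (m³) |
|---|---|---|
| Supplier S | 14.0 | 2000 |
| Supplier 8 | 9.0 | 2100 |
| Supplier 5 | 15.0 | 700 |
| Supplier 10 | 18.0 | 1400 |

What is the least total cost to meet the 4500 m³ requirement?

Cheapest first:
Take 2100 from Supplier 8 at 9.0 ; need 2400 more.
Supplier S at 14.0: take all 2000 m³ ; 400 still needed.
Supplier 5 at 15.0: take 400 of its 700 ; requirement met.
Supplier 10: unused.
Cost = 2100×9.0 + 2000×14.0 + 400×15.0 = 52900.

52900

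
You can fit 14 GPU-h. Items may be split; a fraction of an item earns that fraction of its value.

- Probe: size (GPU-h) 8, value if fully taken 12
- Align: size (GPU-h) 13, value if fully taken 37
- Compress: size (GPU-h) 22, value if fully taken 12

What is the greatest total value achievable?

38.5

Best value per unit of size first: Align 37/13≈2.85, Probe 12/8≈1.5, Compress 12/22≈0.545.
Align: take in full, 13 GPU-h for value 37 ; 1 left.
Only 1 GPU-h remain; take 1/8 of Probe for value 12×1/8 = 1.5.
Total value = 38.5.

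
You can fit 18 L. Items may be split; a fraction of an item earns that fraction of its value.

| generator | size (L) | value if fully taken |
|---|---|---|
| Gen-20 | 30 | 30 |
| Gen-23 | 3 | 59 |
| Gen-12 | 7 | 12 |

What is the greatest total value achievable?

79

Sort by value density: Gen-23 59/3≈19.7, Gen-12 12/7≈1.71, Gen-20 30/30≈1.
Take all of Gen-23 (3 L, value 59) ; 15 L left.
Take all of Gen-12 (7 L, value 12) ; 8 L left.
Fill the last 8 L with part of Gen-20: 8/30 of it earns 8.
Total value = 79.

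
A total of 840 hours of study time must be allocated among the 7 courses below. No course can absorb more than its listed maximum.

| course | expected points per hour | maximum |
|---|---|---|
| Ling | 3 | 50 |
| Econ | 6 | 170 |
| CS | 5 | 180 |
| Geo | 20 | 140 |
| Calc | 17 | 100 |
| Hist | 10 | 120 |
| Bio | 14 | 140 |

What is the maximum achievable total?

Highest expected points per hour first: Geo 20 > Calc 17 > Bio 14 > Hist 10 > Econ 6 > CS 5 > Ling 3.
Geo takes 140 to reach its cap of 140 ; 700 left.
Calc takes 100 to reach its cap of 100 ; 600 left.
Bio: +140 to 140 (cap) ; 460 left.
Give Hist 120 to hit its cap of 120 ; 340 left.
Give Econ 170 to hit its cap of 170 ; 170 left.
CS: +170 (room for 180) → 170. Pool exhausted.
Total = 6×170 + 5×170 + 20×140 + 17×100 + 10×120 + 14×140 = 9530.

9530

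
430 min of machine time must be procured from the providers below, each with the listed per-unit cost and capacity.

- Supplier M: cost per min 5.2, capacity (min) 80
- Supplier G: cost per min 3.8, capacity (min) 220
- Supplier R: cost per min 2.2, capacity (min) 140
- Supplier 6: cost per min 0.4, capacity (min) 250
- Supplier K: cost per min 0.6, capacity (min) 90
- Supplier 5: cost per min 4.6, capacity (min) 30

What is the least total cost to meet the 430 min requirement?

Use providers in increasing cost order.
Take 250 from Supplier 6 at 0.4 → need 180 more.
Supplier K (0.6): use full 90 → 90 min to go.
Supplier R (2.2): take the remaining 90 → done.
Supplier G, Supplier 5, Supplier M: unused.
Cost = 250×0.4 + 90×0.6 + 90×2.2 = 352.

352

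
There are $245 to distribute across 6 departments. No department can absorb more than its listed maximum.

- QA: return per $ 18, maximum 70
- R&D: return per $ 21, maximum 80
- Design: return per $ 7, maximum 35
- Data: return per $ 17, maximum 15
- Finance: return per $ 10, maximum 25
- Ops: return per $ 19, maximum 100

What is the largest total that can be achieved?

4750

Highest return per $ first: R&D 21 > Ops 19 > QA 18 > Data 17 > Finance 10 > Design 7.
R&D: +80 to 80 (cap) — 165 left.
Ops takes 100 to reach its cap of 100 — 65 left.
QA: +65 (room for 70) → 65. Pool exhausted.
Total = 18×65 + 21×80 + 19×100 = 4750.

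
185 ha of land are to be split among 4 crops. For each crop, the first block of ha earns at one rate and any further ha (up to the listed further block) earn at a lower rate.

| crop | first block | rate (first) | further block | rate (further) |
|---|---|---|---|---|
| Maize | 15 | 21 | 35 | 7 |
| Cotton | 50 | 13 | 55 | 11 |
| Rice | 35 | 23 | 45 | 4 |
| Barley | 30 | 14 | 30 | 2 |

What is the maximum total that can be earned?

Treat each block as its own option and order by rate: Rice/first 23 > Maize/first 21 > Barley/first 14 > Cotton/first 13 > Cotton/second 11 > Maize/second 7 > Rice/second 4 > Barley/second 2.
Fill Rice first block (35 at 23) ; 150 left.
Fill Maize first block (15 at 21) ; 135 left.
Barley/first (14): +30 ; 105 left.
Cotton/first (13): +50 ; 55 left.
Cotton/second (11): +55 ; 0 left.
Total = 23×35 + 21×15 + 14×30 + 13×50 + 11×55 = 2795.

2795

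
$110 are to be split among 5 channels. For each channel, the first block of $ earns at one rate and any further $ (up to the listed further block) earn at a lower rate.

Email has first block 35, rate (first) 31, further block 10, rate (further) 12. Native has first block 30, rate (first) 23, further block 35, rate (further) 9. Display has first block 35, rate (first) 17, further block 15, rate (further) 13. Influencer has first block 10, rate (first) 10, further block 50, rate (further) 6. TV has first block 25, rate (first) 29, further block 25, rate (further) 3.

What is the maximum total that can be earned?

Treat each block as its own option and order by rate: Email/first 31 > TV/first 29 > Native/first 23 > Display/first 17 > Display/second 13 > Email/second 12 > Influencer/first 10 > Native/second 9 > Influencer/second 6 > TV/second 3.
Fill Email first block (35 at 31) — 75 left.
TV first at 29: fill all 25 — 50 left.
Native/first (23): +30 — 20 left.
20 remain; put them into Display first at 17.
Total = 31×35 + 29×25 + 23×30 + 17×20 = 2840.

2840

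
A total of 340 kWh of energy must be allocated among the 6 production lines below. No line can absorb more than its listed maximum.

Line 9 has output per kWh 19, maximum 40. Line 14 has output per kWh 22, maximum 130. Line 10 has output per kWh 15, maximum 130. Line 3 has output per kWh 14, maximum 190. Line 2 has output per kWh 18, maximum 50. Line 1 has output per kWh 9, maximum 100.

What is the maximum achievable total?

Order the production lines by output per kWh: Line 14 22 > Line 9 19 > Line 2 18 > Line 10 15 > Line 3 14 > Line 1 9.
Give Line 14 130 to hit its cap of 130 → 210 left.
Line 9 takes 40 to reach its cap of 40 → 170 left.
Give Line 2 50 to hit its cap of 50 → 120 left.
Only 120 left; Line 10 takes them to reach 120.
Total = 19×40 + 22×130 + 15×120 + 18×50 = 6320.

6320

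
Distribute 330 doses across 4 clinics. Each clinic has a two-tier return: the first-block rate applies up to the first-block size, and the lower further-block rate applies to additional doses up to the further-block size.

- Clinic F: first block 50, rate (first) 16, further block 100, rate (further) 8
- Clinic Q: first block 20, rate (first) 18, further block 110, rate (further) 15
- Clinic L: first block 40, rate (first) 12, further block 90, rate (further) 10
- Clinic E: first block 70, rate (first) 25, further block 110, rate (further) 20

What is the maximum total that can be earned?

Rank every tier by rate: Clinic E/tier1 25 > Clinic E/tier2 20 > Clinic Q/tier1 18 > Clinic F/tier1 16 > Clinic Q/tier2 15 > Clinic L/tier1 12 > Clinic L/tier2 10 > Clinic F/tier2 8.
Clinic E tier1 at 25: fill all 70 — 260 left.
Clinic E tier2 at 20: fill all 110 — 150 left.
Fill Clinic Q tier1 block (20 at 18) — 130 left.
Clinic F tier1 at 16: fill all 50 — 80 left.
Clinic Q/tier2: +80 of 110 at 15; pool empty.
Total = 25×70 + 20×110 + 18×20 + 16×50 + 15×80 = 6310.

6310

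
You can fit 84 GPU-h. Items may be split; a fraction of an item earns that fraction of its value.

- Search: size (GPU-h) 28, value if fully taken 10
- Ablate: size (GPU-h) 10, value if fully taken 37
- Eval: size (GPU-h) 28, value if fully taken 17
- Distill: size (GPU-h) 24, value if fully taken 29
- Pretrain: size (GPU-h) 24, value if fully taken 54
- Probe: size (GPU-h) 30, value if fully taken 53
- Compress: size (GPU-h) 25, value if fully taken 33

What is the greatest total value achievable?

Sort by value density: Ablate 37/10≈3.7, Pretrain 54/24≈2.25, Probe 53/30≈1.77, Compress 33/25≈1.32, Distill 29/24≈1.21, Eval 17/28≈0.607, Search 10/28≈0.357.
Take all of Ablate (10 GPU-h, value 37) → 74 GPU-h left.
Take all of Pretrain (24 GPU-h, value 54) → 50 GPU-h left.
Probe: take in full, 30 GPU-h for value 53 → 20 left.
Fill the last 20 GPU-h with part of Compress: 20/25 of it earns 26.4.
Total value = 170.4.

170.4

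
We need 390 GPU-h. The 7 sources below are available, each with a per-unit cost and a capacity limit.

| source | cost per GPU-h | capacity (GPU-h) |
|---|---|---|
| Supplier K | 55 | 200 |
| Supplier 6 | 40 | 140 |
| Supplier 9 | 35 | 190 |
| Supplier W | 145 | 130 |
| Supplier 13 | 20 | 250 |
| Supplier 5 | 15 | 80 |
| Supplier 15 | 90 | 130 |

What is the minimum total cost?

8300

Use sources in increasing cost order.
Supplier 5 (15): use full 80 → 310 GPU-h to go.
Take 250 from Supplier 13 at 20 → need 60 more.
Supplier 9 (35): take the remaining 60 → done.
Supplier 6, Supplier K, Supplier 15, Supplier W: unused.
Cost = 80×15 + 250×20 + 60×35 = 8300.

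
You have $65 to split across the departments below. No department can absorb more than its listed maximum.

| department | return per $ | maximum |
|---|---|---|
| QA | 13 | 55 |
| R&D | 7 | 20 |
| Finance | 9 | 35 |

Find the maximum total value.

805

Highest return per $ first: QA 13 > Finance 9 > R&D 7.
Give QA 55 to hit its cap of 55 → 10 left.
Only 10 left; Finance takes them to reach 10.
Total = 13×55 + 9×10 = 805.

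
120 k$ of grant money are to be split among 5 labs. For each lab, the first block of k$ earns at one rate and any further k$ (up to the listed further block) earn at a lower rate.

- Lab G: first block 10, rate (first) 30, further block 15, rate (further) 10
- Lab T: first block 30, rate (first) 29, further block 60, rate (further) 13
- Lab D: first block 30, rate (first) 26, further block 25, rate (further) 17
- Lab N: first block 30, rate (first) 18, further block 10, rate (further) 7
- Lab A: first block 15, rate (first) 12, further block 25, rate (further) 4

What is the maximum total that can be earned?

2830

Order all 10 blocks by rate: Lab G/T1 30 > Lab T/T1 29 > Lab D/T1 26 > Lab N/T1 18 > Lab D/T2 17 > Lab T/T2 13 > Lab A/T1 12 > Lab G/T2 10 > Lab N/T2 7 > Lab A/T2 4.
Lab G T1 at 30: fill all 10 — 110 left.
Lab T/T1 (29): +30 — 80 left.
Lab D T1 at 26: fill all 30 — 50 left.
Lab N T1 at 18: fill all 30 — 20 left.
Lab D T2 at 17: only 20 left, fill 20.
Total = 30×10 + 29×30 + 26×30 + 18×30 + 17×20 = 2830.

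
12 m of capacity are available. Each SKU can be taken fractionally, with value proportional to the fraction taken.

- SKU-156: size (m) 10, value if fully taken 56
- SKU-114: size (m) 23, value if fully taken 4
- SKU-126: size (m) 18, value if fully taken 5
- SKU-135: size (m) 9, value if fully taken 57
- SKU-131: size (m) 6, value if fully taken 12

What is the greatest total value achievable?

73.8

Sort by value density: SKU-135 57/9≈6.33, SKU-156 56/10≈5.6, SKU-131 12/6≈2, SKU-126 5/18≈0.278, SKU-114 4/23≈0.174.
SKU-135: take in full, 9 m for value 57 → 3 left.
Only 3 m remain; take 3/10 of SKU-156 for value 56×3/10 = 16.8.
Total value = 73.8.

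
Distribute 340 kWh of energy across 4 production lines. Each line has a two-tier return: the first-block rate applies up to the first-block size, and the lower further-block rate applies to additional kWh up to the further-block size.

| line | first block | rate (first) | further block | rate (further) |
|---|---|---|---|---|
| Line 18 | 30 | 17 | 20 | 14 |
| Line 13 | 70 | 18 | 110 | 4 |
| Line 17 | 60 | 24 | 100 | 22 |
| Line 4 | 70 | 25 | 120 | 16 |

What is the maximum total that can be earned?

Treat each block as its own option and order by rate: Line 4/T1 25 > Line 17/T1 24 > Line 17/T2 22 > Line 13/T1 18 > Line 18/T1 17 > Line 4/T2 16 > Line 18/T2 14 > Line 13/T2 4.
Line 4/T1 (25): +70 → 270 left.
Line 17/T1 (24): +60 → 210 left.
Fill Line 17 T2 block (100 at 22) → 110 left.
Line 13/T1 (18): +70 → 40 left.
Line 18 T1 at 17: fill all 30 → 10 left.
Line 4/T2: +10 of 120 at 16; pool empty.
Total = 25×70 + 24×60 + 22×100 + 18×70 + 17×30 + 16×10 = 7320.

7320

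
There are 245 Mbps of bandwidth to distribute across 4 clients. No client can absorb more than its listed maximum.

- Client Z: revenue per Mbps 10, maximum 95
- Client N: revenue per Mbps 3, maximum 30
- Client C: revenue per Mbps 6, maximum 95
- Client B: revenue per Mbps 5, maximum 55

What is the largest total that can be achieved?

1795

Highest revenue per Mbps first: Client Z 10 > Client C 6 > Client B 5 > Client N 3.
Client Z takes 95 to reach its cap of 95 — 150 left.
Give Client C 95 to hit its cap of 95 — 55 left.
Give Client B 55 to hit its cap of 55 — 0 left.
Total = 10×95 + 6×95 + 5×55 = 1795.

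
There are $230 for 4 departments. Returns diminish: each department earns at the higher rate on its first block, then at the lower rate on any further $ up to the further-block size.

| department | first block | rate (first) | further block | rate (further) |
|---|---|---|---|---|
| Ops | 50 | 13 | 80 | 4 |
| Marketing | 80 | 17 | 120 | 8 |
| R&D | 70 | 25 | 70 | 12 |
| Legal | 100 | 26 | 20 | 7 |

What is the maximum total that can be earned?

5370

Treat each block as its own option and order by rate: Legal/T1 26 > R&D/T1 25 > Marketing/T1 17 > Ops/T1 13 > R&D/T2 12 > Marketing/T2 8 > Legal/T2 7 > Ops/T2 4.
Legal/T1 (26): +100 — 130 left.
R&D/T1 (25): +70 — 60 left.
Marketing/T1: +60 of 80 at 17; pool empty.
Total = 26×100 + 25×70 + 17×60 = 5370.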